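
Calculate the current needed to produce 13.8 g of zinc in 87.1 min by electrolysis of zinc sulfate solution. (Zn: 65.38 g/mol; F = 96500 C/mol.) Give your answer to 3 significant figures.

7.80 A

n(Zn) = 13.8 / 65.38 = 0.2111 mol
Zn²⁺ + 2e⁻ → Zn, so n(e⁻) = 2 × 0.2111 = 0.4222 mol
Q = 0.4222 × 96500 = 40740 C
I = Q / t = 40740 / 5226 s = 7.80 A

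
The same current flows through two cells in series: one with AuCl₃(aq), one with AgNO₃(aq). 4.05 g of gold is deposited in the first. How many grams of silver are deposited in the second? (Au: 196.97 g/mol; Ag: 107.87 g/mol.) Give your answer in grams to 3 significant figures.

n(Au) = 4.05 / 196.97 = 0.02056 mol
Au³⁺ + 3e⁻ → Au, so n(e⁻) = 3 × 0.02056 = 0.06168 mol
Since the cells are in series, n(e⁻) in the Ag cell is also 0.06168 mol.
Ag⁺ + e⁻ → Ag, so n(Ag) = 0.06168 mol
m(Ag) = 0.06168 × 107.87 = 6.65 g

6.65 g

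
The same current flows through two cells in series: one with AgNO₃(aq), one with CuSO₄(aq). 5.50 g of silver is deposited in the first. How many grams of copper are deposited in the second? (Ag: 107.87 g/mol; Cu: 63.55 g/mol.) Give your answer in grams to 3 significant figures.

n(Ag) = 5.50 / 107.87 = 0.05099 mol
Ag⁺ + e⁻ → Ag, so n(e⁻) = 0.05099 mol
Same current for the same time ⇒ same n(e⁻) = 0.05099 mol in both cells.
Cu²⁺ + 2e⁻ → Cu, so n(Cu) = 0.05099 / 2 = 0.02550 mol
m(Cu) = 0.02550 × 63.55 = 1.62 g

1.62 g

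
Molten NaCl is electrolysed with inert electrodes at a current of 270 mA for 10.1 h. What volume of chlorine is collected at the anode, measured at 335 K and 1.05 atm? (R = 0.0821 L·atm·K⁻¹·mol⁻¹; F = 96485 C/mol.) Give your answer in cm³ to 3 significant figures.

1330 cm³

Q = It = 0.270 × 36360 = 9817 C
n(e⁻) = 9817 / 96485 = 0.1017 mol
2Cl⁻ → Cl₂ + 2e⁻, so n(Cl₂) = 0.1017 / 2 = 0.05085 mol
V = nRT/P = 0.05085 × 0.0821 × 335 / 1.05 = 1.332 L
= 1330 cm³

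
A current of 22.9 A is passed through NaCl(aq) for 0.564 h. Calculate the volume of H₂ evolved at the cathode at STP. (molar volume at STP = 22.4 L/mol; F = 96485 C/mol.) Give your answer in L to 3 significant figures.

5.40 L

Q = It = 22.9 × 2030.4 = 46500 C
Moles of electrons = 46500 / 96485 = 0.4819 mol
2H⁺ + 2e⁻ → H₂, so n(H₂) = 0.4819 / 2 = 0.2410 mol
V = 0.2410 × 22.4 = 5.398 L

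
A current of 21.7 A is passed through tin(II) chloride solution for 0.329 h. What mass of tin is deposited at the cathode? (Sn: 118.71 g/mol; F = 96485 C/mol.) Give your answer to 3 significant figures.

Charge passed = 21.7 × 1184.4 = 25700 C
n(e⁻) = 25700 / 96485 = 0.2664 mol
Sn²⁺ + 2e⁻ → Sn, so n(Sn) = 0.2664 / 2 = 0.1332 mol
m = 0.1332 × 118.71 = 15.8 g

15.8 g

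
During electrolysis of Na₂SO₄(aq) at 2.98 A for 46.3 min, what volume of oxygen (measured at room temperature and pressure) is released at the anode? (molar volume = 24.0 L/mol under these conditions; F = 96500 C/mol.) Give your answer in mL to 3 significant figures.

515 mL

Q = 2.98 A × 2778 s = 8278 C
n(e⁻) = 8278 / 96500 = 0.08578 mol
2H₂O → O₂ + 4H⁺ + 4e⁻, so n(O₂) = 0.08578 / 4 = 0.02145 mol
V = 0.02145 × 24.0 = 0.5148 L
= 515 mL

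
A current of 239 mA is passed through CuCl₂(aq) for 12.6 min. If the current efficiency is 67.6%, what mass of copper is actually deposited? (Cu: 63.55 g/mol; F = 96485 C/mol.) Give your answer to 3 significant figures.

Q = 0.239 × 756 = 180.7 C
n(e⁻) = 180.7 / 96485 = 0.001873 mol
Cu²⁺ + 2e⁻ → Cu, so theoretical m(Cu) = 9.365×10^-4 × 63.55 = 0.05951 g
Actual mass = 67.6% × 0.05951 = 0.0402 g

0.0402 g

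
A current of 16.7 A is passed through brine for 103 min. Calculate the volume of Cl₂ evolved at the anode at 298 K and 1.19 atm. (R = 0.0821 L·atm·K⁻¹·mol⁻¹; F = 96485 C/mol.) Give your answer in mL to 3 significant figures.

Q = 16.7 A × 6180 s = 1.032×10^5 C
n(e⁻) = 1.032×10^5 / 96485 = 1.070 mol
2Cl⁻ → Cl₂ + 2e⁻, so n(Cl₂) = 1.070 / 2 = 0.5350 mol
V = nRT/P = 0.5350 × 0.0821 × 298 / 1.19 = 11.00 L
= 11000 mL

11000 mL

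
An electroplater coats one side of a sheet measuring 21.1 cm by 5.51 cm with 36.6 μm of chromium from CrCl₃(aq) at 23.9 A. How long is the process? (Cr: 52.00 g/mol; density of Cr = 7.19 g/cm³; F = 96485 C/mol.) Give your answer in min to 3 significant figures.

Plated area = 21.1 × 5.51 = 116.3 cm²
Volume = 116.3 × 36.6×10⁻⁴ cm = 0.4257 cm³
m(Cr) = 0.4257 × 7.19 = 3.061 g
n(Cr) = 3.061 / 52.00 = 0.05887 mol; n(e⁻) = 3 × 0.05887 = 0.1766 mol
Q = 0.1766 × 96485 = 17040 C
t = 17040 / 23.9 = 713.0 s = 11.9 min

11.9 min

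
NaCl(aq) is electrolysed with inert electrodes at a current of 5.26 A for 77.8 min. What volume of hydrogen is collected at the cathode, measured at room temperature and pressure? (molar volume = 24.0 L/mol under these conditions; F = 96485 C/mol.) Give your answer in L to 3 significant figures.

3.05 L

Q = 5.26 A × 4668 s = 24550 C
Moles of electrons = 24550 / 96485 = 0.2544 mol
2H⁺ + 2e⁻ → H₂, so n(H₂) = 0.2544 / 2 = 0.1272 mol
V = 0.1272 × 24.0 = 3.053 L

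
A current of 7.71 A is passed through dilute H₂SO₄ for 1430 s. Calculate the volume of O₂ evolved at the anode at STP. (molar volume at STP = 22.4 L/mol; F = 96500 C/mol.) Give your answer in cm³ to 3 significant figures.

640 cm³

Q = 7.71 A × 1430 s = 11030 C
n(e⁻) = Q/F = 11030/96500 = 0.1143 mol
2H₂O → O₂ + 4H⁺ + 4e⁻, so n(O₂) = 0.1143 / 4 = 0.02858 mol
V = 0.02858 × 22.4 = 0.6402 L
= 640 cm³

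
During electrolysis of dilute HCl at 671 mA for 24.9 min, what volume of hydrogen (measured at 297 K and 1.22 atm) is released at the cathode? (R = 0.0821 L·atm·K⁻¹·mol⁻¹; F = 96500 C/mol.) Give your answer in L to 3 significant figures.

0.104 L

Q = 0.671 A × 1494 s = 1002 C
n(e⁻) = 1002 / 96500 = 0.01038 mol
2H⁺ + 2e⁻ → H₂, so n(H₂) = 0.01038 / 2 = 0.005190 mol
V = nRT/P = 0.005190 × 0.0821 × 297 / 1.22 = 0.1037 L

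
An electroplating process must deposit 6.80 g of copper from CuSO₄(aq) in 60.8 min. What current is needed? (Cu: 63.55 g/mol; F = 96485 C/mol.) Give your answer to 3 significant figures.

5.66 A

n(Cu) = 6.80 / 63.55 = 0.1070 mol
Cu²⁺ + 2e⁻ → Cu, so n(e⁻) = 2 × 0.1070 = 0.2140 mol
Q = 0.2140 × 96485 = 20650 C
I = Q / t = 20650 / 3648 s = 5.66 A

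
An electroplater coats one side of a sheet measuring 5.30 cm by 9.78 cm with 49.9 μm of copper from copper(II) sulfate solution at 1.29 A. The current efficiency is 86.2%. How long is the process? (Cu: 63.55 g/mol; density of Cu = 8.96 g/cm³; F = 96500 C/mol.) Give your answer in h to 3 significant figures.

Plated area = 5.30 × 9.78 = 51.83 cm²
Volume = 51.83 × 49.9×10⁻⁴ cm = 0.2586 cm³
m(Cu) = 0.2586 × 8.96 = 2.317 g
n(Cu) = 2.317 / 63.55 = 0.03646 mol; n(e⁻) = 2 × 0.03646 = 0.07292 mol
Q = 0.07292 × 96500 / 0.862 = 8163 C
t = 8163 / 1.29 = 6328 s = 1.76 h

1.76 h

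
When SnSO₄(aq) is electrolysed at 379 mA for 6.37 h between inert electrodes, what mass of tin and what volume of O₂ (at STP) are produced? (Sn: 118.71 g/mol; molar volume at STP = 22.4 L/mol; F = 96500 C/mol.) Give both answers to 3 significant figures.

Q = 0.379 × 22932 = 8691 C; n(e⁻) = 8691 / 96500 = 0.09006 mol
Cathode: Sn²⁺ + 2e⁻ → Sn → n(Sn) = 0.09006/2 = 0.04503 mol → 5.35 g
Anode: 2H₂O → O₂ + 4H⁺ + 4e⁻ → n(O₂) = 0.09006/4 = 0.02252 mol → 0.504 L

5.35 g Sn; 0.504 L O₂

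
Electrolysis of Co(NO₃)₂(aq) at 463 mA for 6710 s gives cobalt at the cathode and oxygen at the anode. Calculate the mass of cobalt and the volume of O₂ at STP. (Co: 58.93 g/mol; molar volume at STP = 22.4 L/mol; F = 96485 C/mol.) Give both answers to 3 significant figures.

Q = 0.463 × 6710 = 3107 C; n(e⁻) = 3107 / 96485 = 0.03220 mol
Cathode: Co²⁺ + 2e⁻ → Co → n(Co) = 0.03220/2 = 0.01610 mol → 0.949 g
Anode: 2H₂O → O₂ + 4H⁺ + 4e⁻ → n(O₂) = 0.03220/4 = 0.008050 mol → 0.180 L

0.949 g Co; 0.180 L O₂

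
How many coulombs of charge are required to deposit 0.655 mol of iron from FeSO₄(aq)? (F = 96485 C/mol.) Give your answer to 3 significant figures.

1.26×10^5 C

Fe²⁺ + 2e⁻ → Fe, so n(e⁻) = 2 × 0.655 = 1.310 mol
Q = 1.310 × 96485 = 1.264×10^5 C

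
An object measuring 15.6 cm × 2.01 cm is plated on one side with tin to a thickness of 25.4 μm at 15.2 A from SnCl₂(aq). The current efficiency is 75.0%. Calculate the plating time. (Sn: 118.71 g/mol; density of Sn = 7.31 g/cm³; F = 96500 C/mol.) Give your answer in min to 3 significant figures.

1.38 min

Plated area = 15.6 × 2.01 = 31.36 cm²
Volume = 31.36 × 25.4×10⁻⁴ cm = 0.07965 cm³
m(Sn) = 0.07965 × 7.31 = 0.5822 g
n(Sn) = 0.5822 / 118.71 = 0.004904 mol; n(e⁻) = 2 × 0.004904 = 0.009808 mol
Q = 0.009808 × 96500 / 0.750 = 1262 C
t = 1262 / 15.2 = 83.03 s = 1.38 min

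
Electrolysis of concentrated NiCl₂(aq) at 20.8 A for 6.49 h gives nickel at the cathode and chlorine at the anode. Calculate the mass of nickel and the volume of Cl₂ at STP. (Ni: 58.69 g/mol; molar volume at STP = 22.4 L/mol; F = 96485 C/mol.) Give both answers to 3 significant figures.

Q = 20.8 × 23364 = 4.860×10^5 C; n(e⁻) = 4.860×10^5 / 96485 = 5.037 mol
Cathode: Ni²⁺ + 2e⁻ → Ni → n(Ni) = 5.037/2 = 2.519 mol → 148 g
Anode: 2Cl⁻ → Cl₂ + 2e⁻ → n(Cl₂) = 5.037/2 = 2.519 mol → 56.4 L

148 g Ni; 56.4 L Cl₂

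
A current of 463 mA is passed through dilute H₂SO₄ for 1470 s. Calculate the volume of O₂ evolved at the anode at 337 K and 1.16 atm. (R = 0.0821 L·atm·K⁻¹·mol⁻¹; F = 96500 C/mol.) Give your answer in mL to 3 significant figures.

Charge passed = 0.463 × 1470 = 680.6 C
n(e⁻) = Q/F = 680.6/96500 = 0.007053 mol
2H₂O → O₂ + 4H⁺ + 4e⁻, so n(O₂) = 0.007053 / 4 = 0.001763 mol
V = nRT/P = 0.001763 × 0.0821 × 337 / 1.16 = 0.04205 L
= 42.1 mL

42.1 mL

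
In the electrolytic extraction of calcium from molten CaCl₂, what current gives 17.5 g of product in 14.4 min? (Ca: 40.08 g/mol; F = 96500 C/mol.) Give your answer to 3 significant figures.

n(Ca) = 17.5 / 40.08 = 0.4366 mol
Ca²⁺ + 2e⁻ → Ca, so n(e⁻) = 2 × 0.4366 = 0.8732 mol
Q = 0.8732 × 96500 = 84260 C
I = Q / t = 84260 / 864 s = 97.5 A

97.5 A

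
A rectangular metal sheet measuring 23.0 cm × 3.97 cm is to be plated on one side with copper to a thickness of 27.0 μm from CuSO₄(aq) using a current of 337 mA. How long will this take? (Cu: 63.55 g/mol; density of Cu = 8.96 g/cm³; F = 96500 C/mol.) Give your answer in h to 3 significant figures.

5.53 h

Plated area = 23.0 × 3.97 = 91.31 cm²
Volume = 91.31 × 27.0×10⁻⁴ cm = 0.2465 cm³
m(Cu) = 0.2465 × 8.96 = 2.209 g
n(Cu) = 2.209 / 63.55 = 0.03476 mol; n(e⁻) = 2 × 0.03476 = 0.06952 mol
Q = 0.06952 × 96500 = 6709 C
t = 6709 / 0.337 = 19910 s = 5.53 h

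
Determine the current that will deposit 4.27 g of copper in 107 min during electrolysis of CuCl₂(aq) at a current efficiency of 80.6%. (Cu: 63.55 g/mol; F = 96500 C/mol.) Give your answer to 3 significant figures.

2.51 A

n(Cu) = 4.27 / 63.55 = 0.06719 mol
Cu²⁺ + 2e⁻ → Cu, so n(e⁻) = 2 × 0.06719 = 0.1344 mol
Q = 0.1344 × 96500 / 0.806 = 16090 C
I = Q / t = 16090 / 6420 s = 2.51 A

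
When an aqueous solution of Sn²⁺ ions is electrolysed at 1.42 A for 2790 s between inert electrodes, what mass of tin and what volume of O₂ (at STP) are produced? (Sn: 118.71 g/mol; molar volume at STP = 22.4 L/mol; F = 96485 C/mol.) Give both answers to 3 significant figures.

2.44 g Sn; 0.230 L O₂

Q = 1.42 × 2790 = 3962 C; n(e⁻) = 3962 / 96485 = 0.04106 mol
Cathode: Sn²⁺ + 2e⁻ → Sn → n(Sn) = 0.04106/2 = 0.02053 mol → 2.44 g
Anode: 2H₂O → O₂ + 4H⁺ + 4e⁻ → n(O₂) = 0.04106/4 = 0.01027 mol → 0.230 L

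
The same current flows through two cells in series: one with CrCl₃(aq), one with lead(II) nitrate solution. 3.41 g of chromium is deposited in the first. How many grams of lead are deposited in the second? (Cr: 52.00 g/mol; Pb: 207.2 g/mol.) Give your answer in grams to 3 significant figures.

n(Cr) = 3.41 / 52.00 = 0.06558 mol
Cr³⁺ + 3e⁻ → Cr, so n(e⁻) = 3 × 0.06558 = 0.1967 mol
The cells are in series, so the same charge (and hence the same n(e⁻) = 0.1967 mol) passes through both.
Pb²⁺ + 2e⁻ → Pb, so n(Pb) = 0.1967 / 2 = 0.09835 mol
m(Pb) = 0.09835 × 207.2 = 20.4 g

20.4 g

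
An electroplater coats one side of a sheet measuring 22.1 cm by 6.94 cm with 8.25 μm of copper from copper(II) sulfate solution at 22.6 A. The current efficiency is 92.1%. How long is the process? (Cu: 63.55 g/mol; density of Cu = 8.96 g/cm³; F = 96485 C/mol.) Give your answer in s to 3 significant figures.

Plated area = 22.1 × 6.94 = 153.4 cm²
Volume = 153.4 × 8.25×10⁻⁴ cm = 0.1266 cm³
m(Cu) = 0.1266 × 8.96 = 1.134 g
n(Cu) = 1.134 / 63.55 = 0.01784 mol; n(e⁻) = 2 × 0.01784 = 0.03568 mol
Q = 0.03568 × 96485 / 0.921 = 3738 C
t = 3738 / 22.6 = 165.4 s

165 s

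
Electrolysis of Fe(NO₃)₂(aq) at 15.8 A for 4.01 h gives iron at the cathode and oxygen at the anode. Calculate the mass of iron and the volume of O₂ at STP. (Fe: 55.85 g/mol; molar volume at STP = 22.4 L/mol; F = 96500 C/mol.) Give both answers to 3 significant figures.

66.0 g Fe; 13.2 L O₂

Q = 15.8 × 14436 = 2.281×10^5 C; n(e⁻) = 2.281×10^5 / 96500 = 2.364 mol
Cathode: Fe²⁺ + 2e⁻ → Fe → n(Fe) = 2.364/2 = 1.182 mol → 66.0 g
Anode: 2H₂O → O₂ + 4H⁺ + 4e⁻ → n(O₂) = 2.364/4 = 0.5910 mol → 13.2 L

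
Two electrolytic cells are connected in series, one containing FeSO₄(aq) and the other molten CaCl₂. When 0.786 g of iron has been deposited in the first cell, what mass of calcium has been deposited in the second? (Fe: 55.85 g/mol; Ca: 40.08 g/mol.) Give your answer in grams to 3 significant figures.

n(Fe) = 0.786 / 55.85 = 0.01407 mol
Fe²⁺ + 2e⁻ → Fe, so n(e⁻) = 2 × 0.01407 = 0.02814 mol
The cells are in series, so the same charge (and hence the same n(e⁻) = 0.02814 mol) passes through both.
Ca²⁺ + 2e⁻ → Ca, so n(Ca) = 0.02814 / 2 = 0.01407 mol
m(Ca) = 0.01407 × 40.08 = 0.564 g

0.564 g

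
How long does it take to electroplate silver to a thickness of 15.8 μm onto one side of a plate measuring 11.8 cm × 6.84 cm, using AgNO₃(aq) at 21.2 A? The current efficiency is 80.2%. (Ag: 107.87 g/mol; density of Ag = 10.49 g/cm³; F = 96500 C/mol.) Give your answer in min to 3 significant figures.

1.17 min

Plated area = 11.8 × 6.84 = 80.71 cm²
Volume = 80.71 × 15.8×10⁻⁴ cm = 0.1275 cm³
m(Ag) = 0.1275 × 10.49 = 1.337 g
n(Ag) = 1.337 / 107.87 = 0.01239 mol; n(e⁻) = 0.01239 mol
Q = 0.01239 × 96500 / 0.802 = 1491 C
t = 1491 / 21.2 = 70.33 s = 1.17 min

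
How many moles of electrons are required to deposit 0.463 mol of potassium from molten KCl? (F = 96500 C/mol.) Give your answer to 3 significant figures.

0.463 mol

K⁺ + e⁻ → K, so n(e⁻) = 1 × 0.463 = 0.4630 mol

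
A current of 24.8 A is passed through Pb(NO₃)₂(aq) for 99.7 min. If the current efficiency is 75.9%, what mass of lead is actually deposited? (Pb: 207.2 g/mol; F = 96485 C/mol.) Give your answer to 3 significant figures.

Q = 24.8 × 5982 = 1.484×10^5 C
n(e⁻) = 1.484×10^5 / 96485 = 1.538 mol
Pb²⁺ + 2e⁻ → Pb, so theoretical m(Pb) = 0.7690 × 207.2 = 159.3 g
Actual mass = 75.9% × 159.3 = 121 g

121 g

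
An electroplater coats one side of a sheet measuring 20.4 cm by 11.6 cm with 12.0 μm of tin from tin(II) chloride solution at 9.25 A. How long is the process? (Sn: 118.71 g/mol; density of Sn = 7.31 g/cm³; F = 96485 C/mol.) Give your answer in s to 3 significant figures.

Plated area = 20.4 × 11.6 = 236.6 cm²
Volume = 236.6 × 12.0×10⁻⁴ cm = 0.2839 cm³
m(Sn) = 0.2839 × 7.31 = 2.075 g
n(Sn) = 2.075 / 118.71 = 0.01748 mol; n(e⁻) = 2 × 0.01748 = 0.03496 mol
Q = 0.03496 × 96485 = 3373 C
t = 3373 / 9.25 = 364.6 s

365 s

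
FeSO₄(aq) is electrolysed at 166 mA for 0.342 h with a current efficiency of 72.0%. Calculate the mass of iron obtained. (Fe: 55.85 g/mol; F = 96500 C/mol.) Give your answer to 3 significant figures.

0.0426 g

Q = 0.166 × 1231.2 = 204.4 C
n(e⁻) = 204.4 / 96500 = 0.002118 mol
Fe²⁺ + 2e⁻ → Fe, so theoretical m(Fe) = 0.001059 × 55.85 = 0.05915 g
Actual mass = 72.0% × 0.05915 = 0.0426 g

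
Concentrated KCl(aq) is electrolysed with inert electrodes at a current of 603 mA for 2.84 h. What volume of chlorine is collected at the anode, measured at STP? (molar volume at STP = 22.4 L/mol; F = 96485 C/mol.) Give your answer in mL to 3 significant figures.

716 mL

Charge passed = 0.603 × 10224 = 6165 C
Moles of electrons = 6165 / 96485 = 0.06390 mol
2Cl⁻ → Cl₂ + 2e⁻, so n(Cl₂) = 0.06390 / 2 = 0.03195 mol
V = 0.03195 × 22.4 = 0.7157 L
= 716 mL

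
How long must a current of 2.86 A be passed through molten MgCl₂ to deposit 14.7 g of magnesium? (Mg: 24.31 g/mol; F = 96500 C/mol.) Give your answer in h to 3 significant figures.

11.3 h

n(Mg) = 14.7 / 24.31 = 0.6047 mol
Mg²⁺ + 2e⁻ → Mg, so n(e⁻) = 2 × 0.6047 = 1.209 mol
Q = 1.209 × 96500 = 1.167×10^5 C
t = Q / I = 1.167×10^5 / 2.86 = 40800 s = 11.3 h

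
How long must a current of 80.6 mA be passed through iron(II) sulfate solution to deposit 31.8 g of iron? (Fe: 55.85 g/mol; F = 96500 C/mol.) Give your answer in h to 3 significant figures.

379 h

n(Fe) = 31.8 / 55.85 = 0.5694 mol
Fe²⁺ + 2e⁻ → Fe, so n(e⁻) = 2 × 0.5694 = 1.139 mol
Q = 1.139 × 96500 = 1.099×10^5 C
t = Q / I = 1.099×10^5 / 0.0806 = 1.364×10^6 s = 379 h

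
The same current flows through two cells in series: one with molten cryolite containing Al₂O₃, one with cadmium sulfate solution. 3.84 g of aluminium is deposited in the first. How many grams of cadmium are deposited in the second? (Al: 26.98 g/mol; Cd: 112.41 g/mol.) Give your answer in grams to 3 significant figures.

n(Al) = 3.84 / 26.98 = 0.1423 mol
Al³⁺ + 3e⁻ → Al, so n(e⁻) = 3 × 0.1423 = 0.4269 mol
In series, the same 0.4269 mol of electrons flows through the second cell.
Cd²⁺ + 2e⁻ → Cd, so n(Cd) = 0.4269 / 2 = 0.2135 mol
m(Cd) = 0.2135 × 112.41 = 24.0 g

24.0 g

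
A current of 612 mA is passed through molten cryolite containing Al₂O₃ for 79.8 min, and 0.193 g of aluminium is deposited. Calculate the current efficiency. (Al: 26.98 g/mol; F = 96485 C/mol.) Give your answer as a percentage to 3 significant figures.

Q = 0.612 × 4788 = 2930 C
n(e⁻) = 2930 / 96485 = 0.03037 mol
Al³⁺ + 3e⁻ → Al, so theoretical n(Al) = 0.01012 mol → 0.2730 g
Efficiency = 0.193 / 0.2730 = 0.7070 = 70.7%

70.7%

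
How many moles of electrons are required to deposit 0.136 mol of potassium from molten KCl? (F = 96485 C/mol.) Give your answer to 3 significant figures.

0.136 mol

K⁺ + e⁻ → K, so n(e⁻) = 1 × 0.136 = 0.1360 mol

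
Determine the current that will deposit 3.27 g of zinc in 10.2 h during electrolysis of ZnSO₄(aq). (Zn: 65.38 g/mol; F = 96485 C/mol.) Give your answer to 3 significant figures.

n(Zn) = 3.27 / 65.38 = 0.05002 mol
Zn²⁺ + 2e⁻ → Zn, so n(e⁻) = 2 × 0.05002 = 0.1000 mol
Q = 0.1000 × 96485 = 9649 C
I = Q / t = 9649 / 36720 s = 0.263 A

0.263 A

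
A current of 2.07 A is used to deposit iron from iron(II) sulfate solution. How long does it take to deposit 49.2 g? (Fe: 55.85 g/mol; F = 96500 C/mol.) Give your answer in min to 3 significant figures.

n(Fe) = 49.2 / 55.85 = 0.8809 mol
Fe²⁺ + 2e⁻ → Fe, so n(e⁻) = 2 × 0.8809 = 1.762 mol
Q = 1.762 × 96500 = 1.700×10^5 C
t = Q / I = 1.700×10^5 / 2.07 = 82130 s = 1370 min

1370 min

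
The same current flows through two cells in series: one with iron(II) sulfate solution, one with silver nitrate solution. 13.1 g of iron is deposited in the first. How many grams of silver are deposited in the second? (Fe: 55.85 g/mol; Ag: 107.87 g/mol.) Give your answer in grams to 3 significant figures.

n(Fe) = 13.1 / 55.85 = 0.2346 mol
Fe²⁺ + 2e⁻ → Fe, so n(e⁻) = 2 × 0.2346 = 0.4692 mol
The cells are in series, so the same charge (and hence the same n(e⁻) = 0.4692 mol) passes through both.
Ag⁺ + e⁻ → Ag, so n(Ag) = 0.4692 mol
m(Ag) = 0.4692 × 107.87 = 50.6 g

50.6 g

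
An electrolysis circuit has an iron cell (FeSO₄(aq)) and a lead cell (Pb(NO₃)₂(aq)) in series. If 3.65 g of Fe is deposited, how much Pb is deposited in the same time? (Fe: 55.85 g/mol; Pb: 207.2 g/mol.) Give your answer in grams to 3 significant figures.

13.5 g

n(Fe) = 3.65 / 55.85 = 0.06535 mol
Fe²⁺ + 2e⁻ → Fe, so n(e⁻) = 2 × 0.06535 = 0.1307 mol
Same current for the same time ⇒ same n(e⁻) = 0.1307 mol in both cells.
Pb²⁺ + 2e⁻ → Pb, so n(Pb) = 0.1307 / 2 = 0.06535 mol
m(Pb) = 0.06535 × 207.2 = 13.5 g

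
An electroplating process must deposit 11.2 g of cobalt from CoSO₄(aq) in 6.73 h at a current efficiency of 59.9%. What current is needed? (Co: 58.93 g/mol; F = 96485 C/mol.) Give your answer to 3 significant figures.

n(Co) = 11.2 / 58.93 = 0.1901 mol
Co²⁺ + 2e⁻ → Co, so n(e⁻) = 2 × 0.1901 = 0.3802 mol
Q = 0.3802 × 96485 / 0.599 = 61240 C
I = Q / t = 61240 / 24228 s = 2.53 A

2.53 A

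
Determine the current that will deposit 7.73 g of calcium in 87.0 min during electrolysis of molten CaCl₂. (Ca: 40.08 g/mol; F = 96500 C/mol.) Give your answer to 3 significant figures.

n(Ca) = 7.73 / 40.08 = 0.1929 mol
Ca²⁺ + 2e⁻ → Ca, so n(e⁻) = 2 × 0.1929 = 0.3858 mol
Q = 0.3858 × 96500 = 37230 C
I = Q / t = 37230 / 5220 s = 7.13 A

7.13 A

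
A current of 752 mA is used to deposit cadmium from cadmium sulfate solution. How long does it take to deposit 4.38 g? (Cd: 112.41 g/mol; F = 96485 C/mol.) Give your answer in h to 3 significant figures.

n(Cd) = 4.38 / 112.41 = 0.03896 mol
Cd²⁺ + 2e⁻ → Cd, so n(e⁻) = 2 × 0.03896 = 0.07792 mol
Q = 0.07792 × 96485 = 7518 C
t = Q / I = 7518 / 0.752 = 9997 s = 2.78 h

2.78 h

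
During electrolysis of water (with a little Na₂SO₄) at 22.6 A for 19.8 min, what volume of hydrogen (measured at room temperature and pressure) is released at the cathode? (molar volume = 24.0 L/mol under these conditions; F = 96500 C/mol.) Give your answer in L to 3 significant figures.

Q = 22.6 A × 1188 s = 26850 C
Moles of electrons = 26850 / 96500 = 0.2782 mol
2H⁺ + 2e⁻ → H₂, so n(H₂) = 0.2782 / 2 = 0.1391 mol
V = 0.1391 × 24.0 = 3.338 L

3.34 L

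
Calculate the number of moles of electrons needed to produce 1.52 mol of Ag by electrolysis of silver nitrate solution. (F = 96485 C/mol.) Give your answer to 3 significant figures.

Ag⁺ + e⁻ → Ag, so n(e⁻) = 1 × 1.52 = 1.520 mol

1.52 mol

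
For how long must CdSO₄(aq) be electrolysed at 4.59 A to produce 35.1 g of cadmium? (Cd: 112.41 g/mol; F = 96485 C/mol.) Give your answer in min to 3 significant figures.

219 min

n(Cd) = 35.1 / 112.41 = 0.3122 mol
Cd²⁺ + 2e⁻ → Cd, so n(e⁻) = 2 × 0.3122 = 0.6244 mol
Q = 0.6244 × 96485 = 60250 C
t = Q / I = 60250 / 4.59 = 13130 s = 219 min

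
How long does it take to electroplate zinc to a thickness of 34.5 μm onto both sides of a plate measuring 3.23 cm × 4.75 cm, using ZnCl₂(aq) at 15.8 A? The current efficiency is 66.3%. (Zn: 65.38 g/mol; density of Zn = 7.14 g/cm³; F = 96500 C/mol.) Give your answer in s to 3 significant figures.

213 s

Plated area = 2 × 3.23 × 4.75 = 30.69 cm²
Volume = 30.69 × 34.5×10⁻⁴ cm = 0.1059 cm³
m(Zn) = 0.1059 × 7.14 = 0.7561 g
n(Zn) = 0.7561 / 65.38 = 0.01156 mol; n(e⁻) = 2 × 0.01156 = 0.02312 mol
Q = 0.02312 × 96500 / 0.663 = 3365 C
t = 3365 / 15.8 = 213.0 s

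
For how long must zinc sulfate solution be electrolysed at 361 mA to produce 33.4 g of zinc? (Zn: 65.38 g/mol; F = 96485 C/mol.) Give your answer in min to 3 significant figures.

n(Zn) = 33.4 / 65.38 = 0.5109 mol
Zn²⁺ + 2e⁻ → Zn, so n(e⁻) = 2 × 0.5109 = 1.022 mol
Q = 1.022 × 96485 = 98610 C
t = Q / I = 98610 / 0.361 = 2.732×10^5 s = 4550 min

4550 min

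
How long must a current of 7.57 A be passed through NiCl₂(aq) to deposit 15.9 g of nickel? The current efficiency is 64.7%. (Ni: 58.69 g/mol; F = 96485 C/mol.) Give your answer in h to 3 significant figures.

n(Ni) = 15.9 / 58.69 = 0.2709 mol
Ni²⁺ + 2e⁻ → Ni, so n(e⁻) = 2 × 0.2709 = 0.5418 mol
Q = 0.5418 × 96485 / 0.647 = 80800 C
t = Q / I = 80800 / 7.57 = 10670 s = 2.96 h

2.96 h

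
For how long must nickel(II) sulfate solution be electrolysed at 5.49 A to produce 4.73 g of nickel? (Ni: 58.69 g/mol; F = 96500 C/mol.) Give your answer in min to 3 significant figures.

n(Ni) = 4.73 / 58.69 = 0.08059 mol
Ni²⁺ + 2e⁻ → Ni, so n(e⁻) = 2 × 0.08059 = 0.1612 mol
Q = 0.1612 × 96500 = 15560 C
t = Q / I = 15560 / 5.49 = 2834 s = 47.2 min

47.2 min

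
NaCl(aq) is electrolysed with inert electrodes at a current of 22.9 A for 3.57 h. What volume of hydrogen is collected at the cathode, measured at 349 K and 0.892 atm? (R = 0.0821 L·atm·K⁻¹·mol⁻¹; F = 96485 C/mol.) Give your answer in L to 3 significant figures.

Q = 22.9 A × 12852 s = 2.943×10^5 C
n(e⁻) = 2.943×10^5 / 96485 = 3.050 mol
2H⁺ + 2e⁻ → H₂, so n(H₂) = 3.050 / 2 = 1.525 mol
V = nRT/P = 1.525 × 0.0821 × 349 / 0.892 = 48.99 L

49.0 L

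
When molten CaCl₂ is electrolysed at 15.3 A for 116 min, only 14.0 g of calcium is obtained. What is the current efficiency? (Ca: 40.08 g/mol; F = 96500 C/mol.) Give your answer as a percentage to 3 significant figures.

63.3%

Q = 15.3 × 6960 = 1.065×10^5 C
n(e⁻) = 1.065×10^5 / 96500 = 1.104 mol
Ca²⁺ + 2e⁻ → Ca, so theoretical n(Ca) = 0.5520 mol → 22.12 g
Efficiency = 14.0 / 22.12 = 0.6329 = 63.3%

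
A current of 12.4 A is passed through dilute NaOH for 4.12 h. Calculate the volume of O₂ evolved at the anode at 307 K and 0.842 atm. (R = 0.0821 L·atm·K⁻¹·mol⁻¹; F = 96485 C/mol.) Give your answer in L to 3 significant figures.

14.3 L

Q = It = 12.4 × 14832 = 1.839×10^5 C
Moles of electrons = 1.839×10^5 / 96485 = 1.906 mol
2H₂O → O₂ + 4H⁺ + 4e⁻, so n(O₂) = 1.906 / 4 = 0.4765 mol
V = nRT/P = 0.4765 × 0.0821 × 307 / 0.842 = 14.26 L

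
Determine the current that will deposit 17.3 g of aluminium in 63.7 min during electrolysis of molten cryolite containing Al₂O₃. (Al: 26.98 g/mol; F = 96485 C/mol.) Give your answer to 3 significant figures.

n(Al) = 17.3 / 26.98 = 0.6412 mol
Al³⁺ + 3e⁻ → Al, so n(e⁻) = 3 × 0.6412 = 1.924 mol
Q = 1.924 × 96485 = 1.856×10^5 C
I = Q / t = 1.856×10^5 / 3822 s = 48.6 A

48.6 A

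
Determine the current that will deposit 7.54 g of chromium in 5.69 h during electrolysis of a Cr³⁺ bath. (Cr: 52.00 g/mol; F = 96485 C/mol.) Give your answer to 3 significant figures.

2.05 A

n(Cr) = 7.54 / 52.00 = 0.1450 mol
Cr³⁺ + 3e⁻ → Cr, so n(e⁻) = 3 × 0.1450 = 0.4350 mol
Q = 0.4350 × 96485 = 41970 C
I = Q / t = 41970 / 20484 s = 2.05 A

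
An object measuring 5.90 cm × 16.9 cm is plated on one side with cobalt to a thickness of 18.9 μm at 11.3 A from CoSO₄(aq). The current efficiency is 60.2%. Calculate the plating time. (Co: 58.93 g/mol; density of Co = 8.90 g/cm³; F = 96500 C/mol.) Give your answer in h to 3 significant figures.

Plated area = 5.90 × 16.9 = 99.71 cm²
Volume = 99.71 × 18.9×10⁻⁴ cm = 0.1885 cm³
m(Co) = 0.1885 × 8.90 = 1.678 g
n(Co) = 1.678 / 58.93 = 0.02847 mol; n(e⁻) = 2 × 0.02847 = 0.05694 mol
Q = 0.05694 × 96500 / 0.602 = 9127 C
t = 9127 / 11.3 = 807.7 s = 0.224 h

0.224 h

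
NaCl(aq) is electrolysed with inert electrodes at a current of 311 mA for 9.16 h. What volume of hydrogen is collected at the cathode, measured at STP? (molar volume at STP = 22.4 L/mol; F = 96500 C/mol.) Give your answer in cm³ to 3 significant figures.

Q = 0.311 A × 32976 s = 10260 C
n(e⁻) = Q/F = 10260/96500 = 0.1063 mol
2H⁺ + 2e⁻ → H₂, so n(H₂) = 0.1063 / 2 = 0.05315 mol
V = 0.05315 × 22.4 = 1.191 L
= 1190 cm³

1190 cm³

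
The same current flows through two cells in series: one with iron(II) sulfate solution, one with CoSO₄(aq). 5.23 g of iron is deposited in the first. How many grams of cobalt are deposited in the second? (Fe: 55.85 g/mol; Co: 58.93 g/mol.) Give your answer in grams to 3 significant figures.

n(Fe) = 5.23 / 55.85 = 0.09364 mol
Fe²⁺ + 2e⁻ → Fe, so n(e⁻) = 2 × 0.09364 = 0.1873 mol
Since the cells are in series, n(e⁻) in the Co cell is also 0.1873 mol.
Co²⁺ + 2e⁻ → Co, so n(Co) = 0.1873 / 2 = 0.09365 mol
m(Co) = 0.09365 × 58.93 = 5.52 g

5.52 g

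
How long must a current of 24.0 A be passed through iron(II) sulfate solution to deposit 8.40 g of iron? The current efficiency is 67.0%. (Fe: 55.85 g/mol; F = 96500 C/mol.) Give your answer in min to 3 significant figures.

n(Fe) = 8.40 / 55.85 = 0.1504 mol
Fe²⁺ + 2e⁻ → Fe, so n(e⁻) = 2 × 0.1504 = 0.3008 mol
Q = 0.3008 × 96500 / 0.670 = 43320 C
t = Q / I = 43320 / 24.0 = 1805 s = 30.1 min

30.1 min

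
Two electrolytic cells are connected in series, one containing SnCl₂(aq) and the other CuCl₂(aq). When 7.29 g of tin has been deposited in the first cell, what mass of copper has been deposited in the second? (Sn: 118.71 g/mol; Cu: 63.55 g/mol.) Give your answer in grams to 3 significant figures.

n(Sn) = 7.29 / 118.71 = 0.06141 mol
Sn²⁺ + 2e⁻ → Sn, so n(e⁻) = 2 × 0.06141 = 0.1228 mol
Same current for the same time ⇒ same n(e⁻) = 0.1228 mol in both cells.
Cu²⁺ + 2e⁻ → Cu, so n(Cu) = 0.1228 / 2 = 0.06140 mol
m(Cu) = 0.06140 × 63.55 = 3.90 g

3.90 g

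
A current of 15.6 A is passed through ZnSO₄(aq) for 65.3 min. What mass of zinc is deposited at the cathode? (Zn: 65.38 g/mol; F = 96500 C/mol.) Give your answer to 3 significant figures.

Q = 15.6 A × 3918 s = 61120 C
Moles of electrons = 61120 / 96500 = 0.6334 mol
Zn²⁺ + 2e⁻ → Zn, so n(Zn) = 0.6334 / 2 = 0.3167 mol
m = 0.3167 × 65.38 = 20.7 g

20.7 g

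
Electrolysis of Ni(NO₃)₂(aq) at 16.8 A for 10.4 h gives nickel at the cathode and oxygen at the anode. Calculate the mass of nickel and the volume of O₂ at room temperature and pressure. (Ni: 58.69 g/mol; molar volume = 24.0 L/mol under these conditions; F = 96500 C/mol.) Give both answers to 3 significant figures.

191 g Ni; 39.1 L O₂

Q = 16.8 × 37440 = 6.290×10^5 C; n(e⁻) = 6.290×10^5 / 96500 = 6.518 mol
Cathode: Ni²⁺ + 2e⁻ → Ni → n(Ni) = 6.518/2 = 3.259 mol → 191 g
Anode: 2H₂O → O₂ + 4H⁺ + 4e⁻ → n(O₂) = 6.518/4 = 1.630 mol → 39.1 L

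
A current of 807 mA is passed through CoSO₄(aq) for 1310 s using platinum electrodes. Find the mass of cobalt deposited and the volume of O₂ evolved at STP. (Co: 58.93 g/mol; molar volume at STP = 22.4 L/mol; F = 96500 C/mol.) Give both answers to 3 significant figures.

0.323 g Co; 0.0613 L O₂

Q = 0.807 × 1310 = 1057 C; n(e⁻) = 1057 / 96500 = 0.01095 mol
Cathode: Co²⁺ + 2e⁻ → Co → n(Co) = 0.01095/2 = 0.005475 mol → 0.323 g
Anode: 2H₂O → O₂ + 4H⁺ + 4e⁻ → n(O₂) = 0.01095/4 = 0.002738 mol → 0.0613 L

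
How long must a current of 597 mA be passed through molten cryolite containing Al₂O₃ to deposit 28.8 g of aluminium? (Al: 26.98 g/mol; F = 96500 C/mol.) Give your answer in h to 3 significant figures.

n(Al) = 28.8 / 26.98 = 1.067 mol
Al³⁺ + 3e⁻ → Al, so n(e⁻) = 3 × 1.067 = 3.201 mol
Q = 3.201 × 96500 = 3.089×10^5 C
t = Q / I = 3.089×10^5 / 0.597 = 5.174×10^5 s = 144 h

144 h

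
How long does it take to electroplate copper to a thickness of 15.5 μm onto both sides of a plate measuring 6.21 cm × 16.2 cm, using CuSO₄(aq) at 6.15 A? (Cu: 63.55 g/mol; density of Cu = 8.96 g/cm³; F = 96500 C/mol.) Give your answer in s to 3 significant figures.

1380 s

Plated area = 2 × 6.21 × 16.2 = 201.2 cm²
Volume = 201.2 × 15.5×10⁻⁴ cm = 0.3119 cm³
m(Cu) = 0.3119 × 8.96 = 2.795 g
n(Cu) = 2.795 / 63.55 = 0.04398 mol; n(e⁻) = 2 × 0.04398 = 0.08796 mol
Q = 0.08796 × 96500 = 8488 C
t = 8488 / 6.15 = 1380 s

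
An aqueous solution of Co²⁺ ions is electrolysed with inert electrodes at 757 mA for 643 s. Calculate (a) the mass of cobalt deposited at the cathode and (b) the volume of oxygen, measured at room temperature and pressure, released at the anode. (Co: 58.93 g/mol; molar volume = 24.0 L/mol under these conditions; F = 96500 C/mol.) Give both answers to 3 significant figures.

Q = 0.757 × 643 = 486.8 C; n(e⁻) = 486.8 / 96500 = 0.005045 mol
Cathode: Co²⁺ + 2e⁻ → Co → n(Co) = 0.005045/2 = 0.002523 mol → 0.149 g
Anode: 2H₂O → O₂ + 4H⁺ + 4e⁻ → n(O₂) = 0.005045/4 = 0.001261 mol → 0.0303 L

0.149 g Co; 0.0303 L O₂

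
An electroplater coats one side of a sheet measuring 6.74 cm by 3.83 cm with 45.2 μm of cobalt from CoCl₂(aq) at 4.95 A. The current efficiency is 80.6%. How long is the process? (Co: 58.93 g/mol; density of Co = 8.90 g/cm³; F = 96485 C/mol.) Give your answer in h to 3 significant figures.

0.237 h

Plated area = 6.74 × 3.83 = 25.81 cm²
Volume = 25.81 × 45.2×10⁻⁴ cm = 0.1167 cm³
m(Co) = 0.1167 × 8.90 = 1.039 g
n(Co) = 1.039 / 58.93 = 0.01763 mol; n(e⁻) = 2 × 0.01763 = 0.03526 mol
Q = 0.03526 × 96485 / 0.806 = 4221 C
t = 4221 / 4.95 = 852.7 s = 0.237 h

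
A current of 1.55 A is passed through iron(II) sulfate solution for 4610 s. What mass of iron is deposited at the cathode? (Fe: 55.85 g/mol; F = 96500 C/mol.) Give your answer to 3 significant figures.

Q = It = 1.55 × 4610 = 7146 C
Moles of electrons = 7146 / 96500 = 0.07405 mol
Fe²⁺ + 2e⁻ → Fe, so n(Fe) = 0.07405 / 2 = 0.03703 mol
m = 0.03703 × 55.85 = 2.07 g

2.07 g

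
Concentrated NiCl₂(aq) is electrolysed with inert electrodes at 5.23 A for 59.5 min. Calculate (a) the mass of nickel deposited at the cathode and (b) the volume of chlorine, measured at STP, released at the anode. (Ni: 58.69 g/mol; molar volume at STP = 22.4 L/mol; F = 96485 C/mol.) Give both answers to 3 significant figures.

5.68 g Ni; 2.17 L Cl₂

Q = 5.23 × 3570 = 18670 C; n(e⁻) = 18670 / 96485 = 0.1935 mol
Cathode: Ni²⁺ + 2e⁻ → Ni → n(Ni) = 0.1935/2 = 0.09675 mol → 5.68 g
Anode: 2Cl⁻ → Cl₂ + 2e⁻ → n(Cl₂) = 0.1935/2 = 0.09675 mol → 2.17 L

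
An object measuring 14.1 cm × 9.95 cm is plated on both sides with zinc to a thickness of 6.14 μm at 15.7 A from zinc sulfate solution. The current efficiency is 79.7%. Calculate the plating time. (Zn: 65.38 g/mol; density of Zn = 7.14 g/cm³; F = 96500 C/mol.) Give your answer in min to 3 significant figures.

4.84 min

Plated area = 2 × 14.1 × 9.95 = 280.6 cm²
Volume = 280.6 × 6.14×10⁻⁴ cm = 0.1723 cm³
m(Zn) = 0.1723 × 7.14 = 1.230 g
n(Zn) = 1.230 / 65.38 = 0.01881 mol; n(e⁻) = 2 × 0.01881 = 0.03762 mol
Q = 0.03762 × 96500 / 0.797 = 4555 C
t = 4555 / 15.7 = 290.1 s = 4.84 min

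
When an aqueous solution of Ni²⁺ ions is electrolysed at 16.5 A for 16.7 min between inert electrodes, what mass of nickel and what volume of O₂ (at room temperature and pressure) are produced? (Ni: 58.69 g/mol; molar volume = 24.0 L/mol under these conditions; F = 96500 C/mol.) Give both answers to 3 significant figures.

Q = 16.5 × 1002 = 16530 C; n(e⁻) = 16530 / 96500 = 0.1713 mol
Cathode: Ni²⁺ + 2e⁻ → Ni → n(Ni) = 0.1713/2 = 0.08565 mol → 5.03 g
Anode: 2H₂O → O₂ + 4H⁺ + 4e⁻ → n(O₂) = 0.1713/4 = 0.04283 mol → 1.03 L

5.03 g Ni; 1.03 L O₂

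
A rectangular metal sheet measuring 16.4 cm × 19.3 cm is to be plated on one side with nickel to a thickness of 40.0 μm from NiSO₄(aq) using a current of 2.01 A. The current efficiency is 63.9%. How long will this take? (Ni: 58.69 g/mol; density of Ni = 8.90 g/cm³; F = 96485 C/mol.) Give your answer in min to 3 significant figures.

Plated area = 16.4 × 19.3 = 316.5 cm²
Volume = 316.5 × 40.0×10⁻⁴ cm = 1.266 cm³
m(Ni) = 1.266 × 8.90 = 11.27 g
n(Ni) = 11.27 / 58.69 = 0.1920 mol; n(e⁻) = 2 × 0.1920 = 0.3840 mol
Q = 0.3840 × 96485 / 0.639 = 57980 C
t = 57980 / 2.01 = 28850 s = 481 min

481 min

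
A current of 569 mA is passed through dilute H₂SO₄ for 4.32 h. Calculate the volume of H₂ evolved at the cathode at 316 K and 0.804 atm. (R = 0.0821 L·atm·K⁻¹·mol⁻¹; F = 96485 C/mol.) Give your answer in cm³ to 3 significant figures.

Charge passed = 0.569 × 15552 = 8849 C
n(e⁻) = 8849 / 96485 = 0.09171 mol
2H⁺ + 2e⁻ → H₂, so n(H₂) = 0.09171 / 2 = 0.04586 mol
V = nRT/P = 0.04586 × 0.0821 × 316 / 0.804 = 1.480 L
= 1480 cm³

1480 cm³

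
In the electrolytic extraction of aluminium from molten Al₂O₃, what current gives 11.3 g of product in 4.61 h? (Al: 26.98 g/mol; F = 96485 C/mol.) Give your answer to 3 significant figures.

n(Al) = 11.3 / 26.98 = 0.4188 mol
Al³⁺ + 3e⁻ → Al, so n(e⁻) = 3 × 0.4188 = 1.256 mol
Q = 1.256 × 96485 = 1.212×10^5 C
I = Q / t = 1.212×10^5 / 16596 s = 7.30 A

7.30 A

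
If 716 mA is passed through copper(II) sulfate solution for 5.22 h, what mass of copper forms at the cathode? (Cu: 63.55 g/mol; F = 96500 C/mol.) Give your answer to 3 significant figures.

4.43 g

Charge passed = 0.716 × 18792 = 13460 C
n(e⁻) = 13460 / 96500 = 0.1395 mol
Cu²⁺ + 2e⁻ → Cu, so n(Cu) = 0.1395 / 2 = 0.06975 mol
m = 0.06975 × 63.55 = 4.43 g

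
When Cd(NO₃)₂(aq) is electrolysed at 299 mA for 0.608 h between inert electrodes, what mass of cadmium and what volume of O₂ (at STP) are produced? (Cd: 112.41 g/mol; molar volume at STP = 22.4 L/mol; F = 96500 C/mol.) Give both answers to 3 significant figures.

Q = 0.299 × 2188.8 = 654.5 C; n(e⁻) = 654.5 / 96500 = 0.006782 mol
Cathode: Cd²⁺ + 2e⁻ → Cd → n(Cd) = 0.006782/2 = 0.003391 mol → 0.381 g
Anode: 2H₂O → O₂ + 4H⁺ + 4e⁻ → n(O₂) = 0.006782/4 = 0.001696 mol → 0.0380 L

0.381 g Cd; 0.0380 L O₂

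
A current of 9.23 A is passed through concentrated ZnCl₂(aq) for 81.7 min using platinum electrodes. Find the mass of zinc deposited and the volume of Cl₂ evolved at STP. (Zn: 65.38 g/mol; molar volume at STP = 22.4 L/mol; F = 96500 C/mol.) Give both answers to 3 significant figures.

15.3 g Zn; 5.25 L Cl₂

Q = 9.23 × 4902 = 45250 C; n(e⁻) = 45250 / 96500 = 0.4689 mol
Cathode: Zn²⁺ + 2e⁻ → Zn → n(Zn) = 0.4689/2 = 0.2345 mol → 15.3 g
Anode: 2Cl⁻ → Cl₂ + 2e⁻ → n(Cl₂) = 0.4689/2 = 0.2345 mol → 5.25 L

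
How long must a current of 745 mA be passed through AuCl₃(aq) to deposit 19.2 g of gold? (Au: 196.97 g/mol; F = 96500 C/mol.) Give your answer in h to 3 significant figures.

n(Au) = 19.2 / 196.97 = 0.09748 mol
Au³⁺ + 3e⁻ → Au, so n(e⁻) = 3 × 0.09748 = 0.2924 mol
Q = 0.2924 × 96500 = 28220 C
t = Q / I = 28220 / 0.745 = 37880 s = 10.5 h

10.5 h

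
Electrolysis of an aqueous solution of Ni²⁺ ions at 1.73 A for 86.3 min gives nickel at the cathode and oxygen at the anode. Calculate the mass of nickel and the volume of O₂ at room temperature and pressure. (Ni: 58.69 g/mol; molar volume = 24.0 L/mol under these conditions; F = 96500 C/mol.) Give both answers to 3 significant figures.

Q = 1.73 × 5178 = 8958 C; n(e⁻) = 8958 / 96500 = 0.09283 mol
Cathode: Ni²⁺ + 2e⁻ → Ni → n(Ni) = 0.09283/2 = 0.04642 mol → 2.72 g
Anode: 2H₂O → O₂ + 4H⁺ + 4e⁻ → n(O₂) = 0.09283/4 = 0.02321 mol → 0.557 L

2.72 g Ni; 0.557 L O₂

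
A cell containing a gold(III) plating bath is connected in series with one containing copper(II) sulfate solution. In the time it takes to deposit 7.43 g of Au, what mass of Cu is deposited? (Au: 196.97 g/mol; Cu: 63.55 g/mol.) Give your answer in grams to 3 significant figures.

3.60 g

n(Au) = 7.43 / 196.97 = 0.03772 mol
Au³⁺ + 3e⁻ → Au, so n(e⁻) = 3 × 0.03772 = 0.1132 mol
Since the cells are in series, n(e⁻) in the Cu cell is also 0.1132 mol.
Cu²⁺ + 2e⁻ → Cu, so n(Cu) = 0.1132 / 2 = 0.05660 mol
m(Cu) = 0.05660 × 63.55 = 3.60 g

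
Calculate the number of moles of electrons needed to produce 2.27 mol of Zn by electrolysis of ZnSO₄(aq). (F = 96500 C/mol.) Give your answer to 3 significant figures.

4.54 mol

Zn²⁺ + 2e⁻ → Zn, so n(e⁻) = 2 × 2.27 = 4.540 mol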